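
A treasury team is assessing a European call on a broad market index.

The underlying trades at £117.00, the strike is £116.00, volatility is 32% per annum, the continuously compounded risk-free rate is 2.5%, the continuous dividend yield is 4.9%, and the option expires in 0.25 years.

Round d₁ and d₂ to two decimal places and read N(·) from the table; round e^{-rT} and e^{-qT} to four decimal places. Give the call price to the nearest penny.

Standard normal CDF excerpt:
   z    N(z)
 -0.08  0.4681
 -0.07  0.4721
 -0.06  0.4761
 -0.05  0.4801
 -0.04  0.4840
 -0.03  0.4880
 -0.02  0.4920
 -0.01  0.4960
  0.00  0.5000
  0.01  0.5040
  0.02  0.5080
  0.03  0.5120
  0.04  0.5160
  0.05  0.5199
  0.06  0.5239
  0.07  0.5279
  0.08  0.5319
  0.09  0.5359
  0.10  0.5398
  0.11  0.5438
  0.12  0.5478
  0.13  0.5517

σ√T = 0.32·√0.25 = 0.1600
ln(S/K) + (r − q + σ²/2)T = ln(117/116) + (0.025 − 0.049 + 0.32²/2)·0.25 = 0.0086 + 0.0068 = 0.0154
d₁ = 0.0154 / 0.1600 = 0.0961 ≈ 0.10
d₂ = d₁ − σ√T = 0.0961 − 0.1600 = -0.0639 ≈ -0.06
e^(−qT) = e^(−0.049·0.25) = 0.9878;  e^(−rT) = e^(−0.025·0.25) = 0.9938
N(d₁) = N(0.10) = 0.5398;  N(d₂) = N(-0.06) = 0.4761
C = 117·0.9878·0.5398 − 116·0.9938·0.4761 = 62.3861 − 54.8852 = 7.5009

£7.50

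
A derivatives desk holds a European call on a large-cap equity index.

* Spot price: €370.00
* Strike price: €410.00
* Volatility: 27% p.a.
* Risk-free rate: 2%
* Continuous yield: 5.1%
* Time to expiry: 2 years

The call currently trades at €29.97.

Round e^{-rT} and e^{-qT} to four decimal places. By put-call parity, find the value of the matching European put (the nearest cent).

exp(−qT) = exp(−0.051·2) = 0.9030;  exp(−rT) = exp(−0.02·2) = 0.9608
Put-call parity: C − P = S·e^(−qT) − K·e^(−rT) = 370·0.9030 − 410·0.9608 = 334.1100 − 393.9280 = -59.8180
P = C − (C − P) = 29.97 − (-59.8180) = 89.7880

€89.79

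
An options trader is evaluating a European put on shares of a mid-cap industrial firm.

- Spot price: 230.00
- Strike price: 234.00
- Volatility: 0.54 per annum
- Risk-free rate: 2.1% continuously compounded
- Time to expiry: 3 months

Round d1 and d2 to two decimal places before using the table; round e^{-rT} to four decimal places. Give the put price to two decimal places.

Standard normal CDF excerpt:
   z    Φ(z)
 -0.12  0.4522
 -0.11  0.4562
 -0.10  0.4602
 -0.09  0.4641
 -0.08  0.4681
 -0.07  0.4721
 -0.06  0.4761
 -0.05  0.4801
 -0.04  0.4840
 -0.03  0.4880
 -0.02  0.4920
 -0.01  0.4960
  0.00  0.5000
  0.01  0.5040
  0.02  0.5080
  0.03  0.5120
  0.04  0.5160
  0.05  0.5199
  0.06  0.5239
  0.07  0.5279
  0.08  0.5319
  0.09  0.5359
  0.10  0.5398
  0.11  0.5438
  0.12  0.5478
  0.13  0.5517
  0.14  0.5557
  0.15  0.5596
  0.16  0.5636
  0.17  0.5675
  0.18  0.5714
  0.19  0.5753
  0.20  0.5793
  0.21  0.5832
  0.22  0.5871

σ√T = 0.54·√0.25 = 0.2700
d₁ = [ln(230/234) + (0.021 + 0.54²/2)·0.25] / 0.2700 = [-0.0172 + 0.0417] / 0.2700 = 0.0906 ≈ 0.09
d₂ = d₁ − σ√T = 0.0906 − 0.2700 = -0.1794 ≈ -0.18
exp(−rT) = exp(−0.021·0.25) = 0.9948
N(−d₂) = N(0.18) = 0.5714;  N(−d₁) = N(-0.09) = 0.4641
P = 234·0.9948·0.5714 − 230·0.4641 = 133.0123 − 106.7430 = 26.2693

26.27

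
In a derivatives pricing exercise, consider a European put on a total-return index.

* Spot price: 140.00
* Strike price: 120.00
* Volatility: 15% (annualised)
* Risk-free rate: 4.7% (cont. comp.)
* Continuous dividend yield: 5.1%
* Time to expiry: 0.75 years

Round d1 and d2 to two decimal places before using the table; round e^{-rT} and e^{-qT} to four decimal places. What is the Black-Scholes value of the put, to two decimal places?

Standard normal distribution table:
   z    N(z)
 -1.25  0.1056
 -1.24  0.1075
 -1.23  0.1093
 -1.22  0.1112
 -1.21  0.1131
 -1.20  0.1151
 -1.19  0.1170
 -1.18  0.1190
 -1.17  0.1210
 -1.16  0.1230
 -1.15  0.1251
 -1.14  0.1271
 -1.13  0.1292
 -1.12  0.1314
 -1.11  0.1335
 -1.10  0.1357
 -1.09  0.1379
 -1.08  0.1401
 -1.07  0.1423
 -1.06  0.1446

T = 0.75;  σ√T = 0.1299
d₁ = [ln(140/120) + (0.047 − 0.051 + 0.15²/2)·0.75] / 0.1299 = [0.1542 + 0.0054] / 0.1299 = 1.2285 ≈ 1.23
d₂ = d₁ − σ√T = 1.2285 − 0.1299 = 1.0986 ≈ 1.10
exp(−qT) = exp(−0.051·0.75) = 0.9625;  exp(−rT) = exp(−0.047·0.75) = 0.9654
P = 120·0.9654·N(-1.10) − 140·0.9625·N(-1.23) = 120·0.9654·0.1357 − 140·0.9625·0.1093 = 15.7206 − 14.7282 = 0.9924

0.99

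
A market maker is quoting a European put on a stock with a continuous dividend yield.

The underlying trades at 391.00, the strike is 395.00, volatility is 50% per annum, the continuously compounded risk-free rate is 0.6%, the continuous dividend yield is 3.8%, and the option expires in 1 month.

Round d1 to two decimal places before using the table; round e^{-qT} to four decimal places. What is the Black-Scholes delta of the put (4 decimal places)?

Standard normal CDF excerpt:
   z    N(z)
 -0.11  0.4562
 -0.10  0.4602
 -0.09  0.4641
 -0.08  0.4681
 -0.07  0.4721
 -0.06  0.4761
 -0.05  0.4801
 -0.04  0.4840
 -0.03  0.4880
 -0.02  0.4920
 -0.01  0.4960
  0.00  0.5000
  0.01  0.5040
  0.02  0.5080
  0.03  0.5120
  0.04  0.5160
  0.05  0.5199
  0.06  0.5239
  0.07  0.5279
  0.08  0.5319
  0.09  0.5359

σ√T = 0.5·√0.08333 = 0.1443
ln(S/K) + (r − q + σ²/2)T = ln(391/395) + (0.006 − 0.038 + 0.5²/2)·0.08333 = -0.0102 + 0.0077 = -0.0024
d₁ = -0.0024 / 0.1443 = -0.0168 which rounds to -0.02
N(d₁) = N(-0.02) = 0.4920
Δ_put = e^(−qT)·(N(d₁) − 1) = 0.9968·(0.4920 − 1) = -0.5064

-0.5064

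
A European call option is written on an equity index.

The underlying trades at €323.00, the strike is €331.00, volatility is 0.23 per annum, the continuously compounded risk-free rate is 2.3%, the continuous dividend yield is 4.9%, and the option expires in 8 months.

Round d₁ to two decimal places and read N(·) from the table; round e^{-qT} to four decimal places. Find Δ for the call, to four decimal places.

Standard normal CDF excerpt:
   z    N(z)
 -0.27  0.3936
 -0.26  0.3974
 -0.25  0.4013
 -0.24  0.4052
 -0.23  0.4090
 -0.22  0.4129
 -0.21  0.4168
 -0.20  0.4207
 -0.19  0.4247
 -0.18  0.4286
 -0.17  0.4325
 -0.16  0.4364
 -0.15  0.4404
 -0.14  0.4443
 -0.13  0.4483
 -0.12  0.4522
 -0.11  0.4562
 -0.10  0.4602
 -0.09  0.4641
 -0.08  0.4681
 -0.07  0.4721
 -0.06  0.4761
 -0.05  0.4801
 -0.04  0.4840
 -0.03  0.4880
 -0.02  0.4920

0.4339

T = 0.6667;  σ√T = 0.1878
d₁ = [ln(323/331) + (0.023 − 0.049 + 0.23²/2)·0.6667] / 0.1878 = [-0.0245 + 0.0003] / 0.1878 = -0.1287 which rounds to -0.13
N(d₁) = N(-0.13) = 0.4483
Δ_call = e^(−qT)·N(d₁) = 0.9679·0.4483 = 0.4339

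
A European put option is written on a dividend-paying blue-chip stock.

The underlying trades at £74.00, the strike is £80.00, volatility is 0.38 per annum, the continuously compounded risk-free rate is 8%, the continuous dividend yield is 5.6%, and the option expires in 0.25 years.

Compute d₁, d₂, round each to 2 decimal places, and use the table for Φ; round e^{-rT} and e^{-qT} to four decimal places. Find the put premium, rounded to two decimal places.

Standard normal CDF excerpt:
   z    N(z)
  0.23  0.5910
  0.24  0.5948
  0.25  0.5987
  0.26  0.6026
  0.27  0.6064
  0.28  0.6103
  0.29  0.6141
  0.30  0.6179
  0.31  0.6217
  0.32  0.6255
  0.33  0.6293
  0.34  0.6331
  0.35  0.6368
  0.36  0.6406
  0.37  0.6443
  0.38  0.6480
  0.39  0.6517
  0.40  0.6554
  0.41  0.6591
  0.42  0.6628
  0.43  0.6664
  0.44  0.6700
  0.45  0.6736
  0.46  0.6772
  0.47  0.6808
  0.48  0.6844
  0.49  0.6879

£8.85

σ√T = 0.38 × 0.5000 = 0.1900
d₁ = [ln(74/80) + (0.08 − 0.056 + 0.38²/2)·0.25] / 0.1900 = [-0.0780 + 0.0241] / 0.1900 = -0.2837 → -0.28
d₂ = d₁ − σ√T = -0.2837 − 0.1900 = -0.4737 → -0.47
exp(−qT) = exp(−0.056·0.25) = 0.9861;  exp(−rT) = exp(−0.08·0.25) = 0.9802
N(−d₂) = N(0.47) = 0.6808;  N(−d₁) = N(0.28) = 0.6103
P = 80·0.9802·0.6808 − 74·0.9861·0.6103 = 53.3856 − 44.5344 = 8.8512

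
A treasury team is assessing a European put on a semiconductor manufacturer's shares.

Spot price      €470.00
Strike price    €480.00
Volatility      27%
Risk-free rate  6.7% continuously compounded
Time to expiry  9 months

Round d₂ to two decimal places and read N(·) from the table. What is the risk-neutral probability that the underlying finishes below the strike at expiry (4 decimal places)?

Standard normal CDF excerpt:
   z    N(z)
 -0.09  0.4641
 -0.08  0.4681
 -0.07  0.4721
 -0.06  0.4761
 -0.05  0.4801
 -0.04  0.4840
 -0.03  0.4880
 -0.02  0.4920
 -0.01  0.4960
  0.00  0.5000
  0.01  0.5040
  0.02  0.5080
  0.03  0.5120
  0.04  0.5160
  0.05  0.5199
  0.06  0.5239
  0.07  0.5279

0.4960

σ√T = 0.27·√0.75 = 0.2338
d₁ = [ln(470/480) + (0.067 + ½·0.27²)·0.75] / (σ√T) = (-0.0211 + 0.0776) / 0.2338 = 0.2418 ≈ 0.24
d₂ = 0.2418 − 0.2338 = 0.0080 ≈ 0.01
Pr(exercise) under Q = N(−d₂) = N(-0.01) = 0.4960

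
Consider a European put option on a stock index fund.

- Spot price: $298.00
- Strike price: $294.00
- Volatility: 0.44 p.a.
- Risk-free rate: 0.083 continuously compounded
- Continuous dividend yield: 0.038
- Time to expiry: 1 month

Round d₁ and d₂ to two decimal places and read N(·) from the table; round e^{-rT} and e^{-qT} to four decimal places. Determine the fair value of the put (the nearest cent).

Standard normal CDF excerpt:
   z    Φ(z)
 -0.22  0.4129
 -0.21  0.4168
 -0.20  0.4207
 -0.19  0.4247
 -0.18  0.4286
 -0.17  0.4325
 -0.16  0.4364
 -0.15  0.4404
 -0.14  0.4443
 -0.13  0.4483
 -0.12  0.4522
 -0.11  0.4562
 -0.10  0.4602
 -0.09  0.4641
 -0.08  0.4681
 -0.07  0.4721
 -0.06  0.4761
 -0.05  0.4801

$12.87

σ√T = 0.44 × 0.2887 = 0.1270
d₁ = [ln(298/294) + (0.083 − 0.038 + ½·0.44²)·0.08333] / (σ√T) = (0.0135 + 0.0118) / 0.1270 = 0.1994 ≈ 0.20
d₂ = 0.1994 − 0.1270 = 0.0724 ≈ 0.07
e^(−qT) = e^(−0.038·0.08333) = 0.9968;  e^(−rT) = e^(−0.083·0.08333) = 0.9931
N(−d₂) = N(-0.07) = 0.4721;  N(−d₁) = N(-0.20) = 0.4207
P = 294·0.9931·0.4721 − 298·0.9968·0.4207 = 137.8397 − 124.9674 = 12.8723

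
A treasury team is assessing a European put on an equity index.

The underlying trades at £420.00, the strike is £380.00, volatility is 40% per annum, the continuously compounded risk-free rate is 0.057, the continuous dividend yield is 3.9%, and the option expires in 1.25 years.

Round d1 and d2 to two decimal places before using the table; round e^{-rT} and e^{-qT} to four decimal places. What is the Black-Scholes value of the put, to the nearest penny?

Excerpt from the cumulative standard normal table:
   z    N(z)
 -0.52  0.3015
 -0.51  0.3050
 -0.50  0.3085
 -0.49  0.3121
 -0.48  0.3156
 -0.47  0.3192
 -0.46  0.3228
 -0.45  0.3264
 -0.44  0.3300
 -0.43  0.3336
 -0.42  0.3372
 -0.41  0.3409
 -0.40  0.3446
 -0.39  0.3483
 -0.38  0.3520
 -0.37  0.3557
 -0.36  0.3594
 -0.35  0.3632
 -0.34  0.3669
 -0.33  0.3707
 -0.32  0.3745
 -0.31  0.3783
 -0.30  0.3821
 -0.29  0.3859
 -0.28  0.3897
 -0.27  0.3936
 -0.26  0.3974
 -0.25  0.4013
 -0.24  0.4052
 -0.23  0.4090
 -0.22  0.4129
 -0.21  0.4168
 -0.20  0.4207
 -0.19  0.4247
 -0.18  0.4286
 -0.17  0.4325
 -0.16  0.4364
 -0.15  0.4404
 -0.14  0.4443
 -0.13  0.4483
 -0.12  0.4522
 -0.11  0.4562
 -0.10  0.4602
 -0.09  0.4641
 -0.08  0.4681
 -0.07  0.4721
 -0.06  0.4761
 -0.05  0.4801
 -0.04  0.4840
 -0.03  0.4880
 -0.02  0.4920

σ√T = 0.4 × 1.1180 = 0.4472
d₁ = [ln(420/380) + (0.057 − 0.039 + ½·0.4²)·1.25] / (σ√T) = (0.1001 + 0.1225) / 0.4472 = 0.4977 which rounds to 0.50
d₂ = 0.4977 − 0.4472 = 0.0505 which rounds to 0.05
e^(−qT) = e^(−0.039·1.25) = 0.9524;  e^(−rT) = e^(−0.057·1.25) = 0.9312
P = 380·0.9312·N(-0.05) − 420·0.9524·N(-0.50) = 380·0.9312·0.4801 − 420·0.9524·0.3085 = 169.8863 − 123.4025 = 46.4838

£46.48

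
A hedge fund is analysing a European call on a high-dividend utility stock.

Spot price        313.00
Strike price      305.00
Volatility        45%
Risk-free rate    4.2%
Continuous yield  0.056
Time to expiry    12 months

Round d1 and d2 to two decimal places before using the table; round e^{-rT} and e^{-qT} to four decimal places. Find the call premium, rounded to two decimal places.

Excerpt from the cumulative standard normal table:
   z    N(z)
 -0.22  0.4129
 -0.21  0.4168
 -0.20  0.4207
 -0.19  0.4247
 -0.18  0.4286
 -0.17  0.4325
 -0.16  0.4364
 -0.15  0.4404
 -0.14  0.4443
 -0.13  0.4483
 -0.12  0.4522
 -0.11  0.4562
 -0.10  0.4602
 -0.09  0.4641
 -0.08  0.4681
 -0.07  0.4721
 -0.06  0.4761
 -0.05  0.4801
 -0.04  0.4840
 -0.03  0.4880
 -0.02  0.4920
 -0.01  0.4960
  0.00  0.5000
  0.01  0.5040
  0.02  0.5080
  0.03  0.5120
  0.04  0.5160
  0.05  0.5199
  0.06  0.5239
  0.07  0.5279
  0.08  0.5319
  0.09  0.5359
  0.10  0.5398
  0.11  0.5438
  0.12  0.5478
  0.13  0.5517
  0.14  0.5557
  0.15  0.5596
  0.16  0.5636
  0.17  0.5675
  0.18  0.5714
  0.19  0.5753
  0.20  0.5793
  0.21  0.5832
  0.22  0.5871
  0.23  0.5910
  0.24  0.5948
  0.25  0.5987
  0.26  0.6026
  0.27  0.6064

54.14

σ√T = 0.45·√1 = 0.4500
d₁ = [ln(313/305) + (0.042 − 0.056 + 0.45²/2)·1] / 0.4500 = [0.0259 + 0.0873] / 0.4500 = 0.2514 ≈ 0.25
d₂ = d₁ − σ√T = 0.2514 − 0.4500 = -0.1986 ≈ -0.20
e^(−qT) = e^(−0.056·1) = 0.9455;  e^(−rT) = e^(−0.042·1) = 0.9589
C = 313·0.9455·N(0.25) − 305·0.9589·N(-0.20) = 313·0.9455·0.5987 − 305·0.9589·0.4207 = 177.1802 − 123.0398 = 54.1404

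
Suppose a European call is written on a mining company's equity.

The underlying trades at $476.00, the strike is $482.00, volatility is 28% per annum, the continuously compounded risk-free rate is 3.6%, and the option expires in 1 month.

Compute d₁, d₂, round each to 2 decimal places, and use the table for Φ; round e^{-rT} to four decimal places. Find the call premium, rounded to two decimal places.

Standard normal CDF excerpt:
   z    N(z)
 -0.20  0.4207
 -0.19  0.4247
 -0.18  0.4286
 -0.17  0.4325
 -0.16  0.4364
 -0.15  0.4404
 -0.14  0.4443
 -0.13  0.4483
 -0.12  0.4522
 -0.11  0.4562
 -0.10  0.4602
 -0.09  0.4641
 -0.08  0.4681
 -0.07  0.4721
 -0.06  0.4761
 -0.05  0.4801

σ√T = 0.28·√0.08333 = 0.0808
d₁ = [ln(476/482) + (0.036 + ½·0.28²)·0.08333] / (σ√T) = (-0.0125 + 0.0063) / 0.0808 = -0.0774 → -0.08
d₂ = -0.0774 − 0.0808 = -0.1583 → -0.16
e^(−rT) = e^(−0.036·0.08333) = 0.9970
N(d₁) = N(-0.08) = 0.4681;  N(d₂) = N(-0.16) = 0.4364
C = 476·0.4681 − 482·0.9970·0.4364 = 222.8156 − 209.7138 = 13.1018

$13.10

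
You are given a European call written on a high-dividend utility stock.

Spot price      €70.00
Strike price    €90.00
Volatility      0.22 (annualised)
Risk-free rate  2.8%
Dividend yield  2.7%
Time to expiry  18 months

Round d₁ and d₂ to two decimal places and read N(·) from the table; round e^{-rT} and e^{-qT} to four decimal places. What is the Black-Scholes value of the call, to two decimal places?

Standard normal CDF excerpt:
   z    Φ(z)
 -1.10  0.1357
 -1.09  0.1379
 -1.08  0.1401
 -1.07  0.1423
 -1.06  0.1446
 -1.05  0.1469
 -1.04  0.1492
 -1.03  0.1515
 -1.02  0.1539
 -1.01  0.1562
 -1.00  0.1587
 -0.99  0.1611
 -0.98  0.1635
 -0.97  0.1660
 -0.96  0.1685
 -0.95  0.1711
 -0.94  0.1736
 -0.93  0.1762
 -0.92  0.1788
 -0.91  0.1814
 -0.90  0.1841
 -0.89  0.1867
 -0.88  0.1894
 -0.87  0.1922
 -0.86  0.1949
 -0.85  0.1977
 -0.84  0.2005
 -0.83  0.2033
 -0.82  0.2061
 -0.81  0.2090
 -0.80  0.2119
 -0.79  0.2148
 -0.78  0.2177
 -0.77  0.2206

€1.96

σ√T = 0.22 × 1.2247 = 0.2694
d₁ = [ln(70/90) + (0.028 − 0.027 + ½·0.22²)·1.5] / (σ√T) = (-0.2513 + 0.0378) / 0.2694 = -0.7924 ⇒ -0.79
d₂ = -0.7924 − 0.2694 = -1.0619 ⇒ -1.06
exp(−qT) = exp(−0.027·1.5) = 0.9603;  exp(−rT) = exp(−0.028·1.5) = 0.9589
N(d₁) = N(-0.79) = 0.2148;  N(d₂) = N(-1.06) = 0.1446
C = 70·0.9603·0.2148 − 90·0.9589·0.1446 = 14.4391 − 12.4791 = 1.9599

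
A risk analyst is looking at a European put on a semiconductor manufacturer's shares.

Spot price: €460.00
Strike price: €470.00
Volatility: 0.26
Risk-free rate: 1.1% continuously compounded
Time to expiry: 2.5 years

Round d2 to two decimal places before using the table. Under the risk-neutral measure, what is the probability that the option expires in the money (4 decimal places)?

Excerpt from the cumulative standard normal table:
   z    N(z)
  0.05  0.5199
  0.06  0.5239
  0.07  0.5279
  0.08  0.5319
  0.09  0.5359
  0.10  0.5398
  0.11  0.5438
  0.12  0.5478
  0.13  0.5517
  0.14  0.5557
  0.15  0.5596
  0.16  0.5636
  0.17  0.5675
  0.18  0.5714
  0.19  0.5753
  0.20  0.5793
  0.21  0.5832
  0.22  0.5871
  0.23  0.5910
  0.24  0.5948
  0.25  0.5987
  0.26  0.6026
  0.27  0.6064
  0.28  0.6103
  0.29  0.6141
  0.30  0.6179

0.5753

σ√T = 0.26·√2.5 = 0.4111
d₁ = [ln(460/470) + (0.011 + 0.26²/2)·2.5] / 0.4111 = [-0.0215 + 0.1120] / 0.4111 = 0.2201 ≈ 0.22
d₂ = d₁ − σ√T = 0.2201 − 0.4111 = -0.1910 ≈ -0.19
Pr(exercise) under Q = N(−d₂) = N(0.19) = 0.5753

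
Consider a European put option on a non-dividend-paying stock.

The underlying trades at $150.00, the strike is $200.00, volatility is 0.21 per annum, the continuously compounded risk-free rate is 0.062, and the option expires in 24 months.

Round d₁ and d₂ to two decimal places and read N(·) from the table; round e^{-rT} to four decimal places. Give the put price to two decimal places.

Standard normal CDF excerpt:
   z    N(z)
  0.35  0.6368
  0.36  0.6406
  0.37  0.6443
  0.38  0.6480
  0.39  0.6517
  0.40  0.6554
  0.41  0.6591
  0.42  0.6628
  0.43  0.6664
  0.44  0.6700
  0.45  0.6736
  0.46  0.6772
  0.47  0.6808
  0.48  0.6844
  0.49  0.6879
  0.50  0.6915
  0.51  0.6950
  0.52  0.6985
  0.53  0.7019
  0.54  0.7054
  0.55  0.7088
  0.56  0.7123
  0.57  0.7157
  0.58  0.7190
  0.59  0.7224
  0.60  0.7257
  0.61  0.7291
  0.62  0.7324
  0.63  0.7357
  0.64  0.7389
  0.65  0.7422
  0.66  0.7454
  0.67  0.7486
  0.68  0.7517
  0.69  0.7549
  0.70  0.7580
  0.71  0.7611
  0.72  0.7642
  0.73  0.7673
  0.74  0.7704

$35.61

σ√T = 0.21 × 1.4142 = 0.2970
d₁ = [ln(150/200) + (0.062 + 0.21²/2)·2] / 0.2970 = [-0.2877 + 0.1681] / 0.2970 = -0.4027 ⇒ -0.40
d₂ = d₁ − σ√T = -0.4027 − 0.2970 = -0.6996 ⇒ -0.70
exp(−rT) = exp(−0.062·2) = 0.8834
P = 200·0.8834·N(0.70) − 150·N(0.40) = 200·0.8834·0.7580 − 150·0.6554 = 133.9234 − 98.3100 = 35.6134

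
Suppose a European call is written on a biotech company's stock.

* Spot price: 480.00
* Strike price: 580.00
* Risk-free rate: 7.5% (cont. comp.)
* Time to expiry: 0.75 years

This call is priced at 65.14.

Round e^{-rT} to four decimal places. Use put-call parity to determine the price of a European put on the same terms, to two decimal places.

133.41

exp(−rT) = exp(−0.075·0.75) = 0.9453
Put-call parity: C − P = S − K·e^(−rT) = 480 − 580·0.9453 = 480 − 548.2740 = -68.2740
P = C − (C − P) = 65.14 − (-68.2740) = 133.4140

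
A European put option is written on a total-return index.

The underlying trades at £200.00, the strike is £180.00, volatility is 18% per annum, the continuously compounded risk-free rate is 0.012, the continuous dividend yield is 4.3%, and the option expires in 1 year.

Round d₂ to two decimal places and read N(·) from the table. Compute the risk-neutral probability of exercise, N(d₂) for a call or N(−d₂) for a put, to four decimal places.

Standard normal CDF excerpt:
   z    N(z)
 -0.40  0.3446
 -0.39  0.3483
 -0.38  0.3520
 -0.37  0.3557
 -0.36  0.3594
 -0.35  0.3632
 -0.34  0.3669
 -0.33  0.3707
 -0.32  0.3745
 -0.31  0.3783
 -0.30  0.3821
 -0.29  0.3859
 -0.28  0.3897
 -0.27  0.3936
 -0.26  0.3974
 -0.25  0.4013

T = 1;  σ√T = 0.1800
d₁ = [ln(200/180) + (0.012 − 0.043 + ½·0.18²)·1] / (σ√T) = (0.1054 − 0.0148) / 0.1800 = 0.5031 → 0.50
d₂ = 0.5031 − 0.1800 = 0.3231 → 0.32
Pr(exercise) under Q = N(−d₂) = N(-0.32) = 0.3745

0.3745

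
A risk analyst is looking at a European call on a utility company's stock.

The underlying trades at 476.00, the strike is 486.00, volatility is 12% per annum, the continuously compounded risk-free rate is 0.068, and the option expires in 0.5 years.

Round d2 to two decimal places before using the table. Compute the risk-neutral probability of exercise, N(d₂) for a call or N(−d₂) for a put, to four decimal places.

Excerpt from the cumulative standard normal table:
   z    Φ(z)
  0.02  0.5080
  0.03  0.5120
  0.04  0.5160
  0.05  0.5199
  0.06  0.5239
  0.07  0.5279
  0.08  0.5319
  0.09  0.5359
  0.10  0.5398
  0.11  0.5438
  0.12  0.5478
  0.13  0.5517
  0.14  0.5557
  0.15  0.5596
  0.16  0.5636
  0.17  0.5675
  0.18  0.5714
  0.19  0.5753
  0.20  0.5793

0.5438

σ√T = 0.12·√0.5 = 0.0849
d₁ = [ln(476/486) + (0.068 + ½·0.12²)·0.5] / (σ√T) = (-0.0208 + 0.0376) / 0.0849 = 0.1981 → 0.20
d₂ = 0.1981 − 0.0849 = 0.1132 → 0.11
Pr(exercise) under Q = N(d₂) = 0.5438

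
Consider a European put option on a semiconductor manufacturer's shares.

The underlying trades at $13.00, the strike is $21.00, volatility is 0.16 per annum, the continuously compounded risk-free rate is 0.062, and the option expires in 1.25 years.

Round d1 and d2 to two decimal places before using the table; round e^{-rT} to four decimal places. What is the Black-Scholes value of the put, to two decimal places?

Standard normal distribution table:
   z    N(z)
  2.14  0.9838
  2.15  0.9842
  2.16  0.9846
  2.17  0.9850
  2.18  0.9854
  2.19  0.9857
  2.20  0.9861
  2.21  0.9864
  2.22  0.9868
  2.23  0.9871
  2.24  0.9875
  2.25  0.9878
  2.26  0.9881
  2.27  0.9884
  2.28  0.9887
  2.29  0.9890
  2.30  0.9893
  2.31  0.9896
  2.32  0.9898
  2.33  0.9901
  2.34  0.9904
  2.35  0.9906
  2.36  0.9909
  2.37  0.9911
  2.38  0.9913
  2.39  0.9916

$6.45

σ√T = 0.16 × 1.1180 = 0.1789
d₁ = [ln(13/21) + (0.062 + 0.16²/2)·1.25] / 0.1789 = [-0.4796 + 0.0935] / 0.1789 = -2.1582 → -2.16
d₂ = d₁ − σ√T = -2.1582 − 0.1789 = -2.3371 → -2.34
e^(−rT) = e^(−0.062·1.25) = 0.9254
N(−d₂) = N(2.34) = 0.9904;  N(−d₁) = N(2.16) = 0.9846
P = 21·0.9254·0.9904 − 13·0.9846 = 19.2468 − 12.7998 = 6.4470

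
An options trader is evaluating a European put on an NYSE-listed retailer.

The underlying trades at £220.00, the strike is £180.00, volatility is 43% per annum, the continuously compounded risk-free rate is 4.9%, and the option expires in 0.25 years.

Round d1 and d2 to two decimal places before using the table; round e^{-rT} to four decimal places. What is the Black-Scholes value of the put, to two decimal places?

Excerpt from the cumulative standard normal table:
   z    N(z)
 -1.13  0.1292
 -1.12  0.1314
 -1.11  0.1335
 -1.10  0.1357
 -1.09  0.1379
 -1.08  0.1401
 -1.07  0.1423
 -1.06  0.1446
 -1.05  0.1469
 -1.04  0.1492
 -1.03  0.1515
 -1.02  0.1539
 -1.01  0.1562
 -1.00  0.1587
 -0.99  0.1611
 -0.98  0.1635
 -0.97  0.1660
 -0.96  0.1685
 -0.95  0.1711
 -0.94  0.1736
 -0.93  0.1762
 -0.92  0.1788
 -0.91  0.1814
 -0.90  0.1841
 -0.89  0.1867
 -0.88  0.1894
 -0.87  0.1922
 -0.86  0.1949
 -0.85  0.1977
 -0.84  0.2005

£3.82

T = 0.25;  σ√T = 0.2150
d₁ = [ln(220/180) + (0.049 + 0.43²/2)·0.25] / 0.2150 = [0.2007 + 0.0354] / 0.2150 = 1.0978 ≈ 1.10
d₂ = d₁ − σ√T = 1.0978 − 0.2150 = 0.8828 ≈ 0.88
exp(−rT) = exp(−0.049·0.25) = 0.9878
N(−d₂) = N(-0.88) = 0.1894;  N(−d₁) = N(-1.10) = 0.1357
P = 180·0.9878·0.1894 − 220·0.1357 = 33.6761 − 29.8540 = 3.8221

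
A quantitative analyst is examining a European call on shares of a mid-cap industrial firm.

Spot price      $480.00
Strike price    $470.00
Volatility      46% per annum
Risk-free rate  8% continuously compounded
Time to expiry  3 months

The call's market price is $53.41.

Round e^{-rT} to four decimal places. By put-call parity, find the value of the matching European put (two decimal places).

$34.10

e^(−rT) = e^(−0.08·0.25) = 0.9802
Put-call parity: C − P = S − K·e^(−rT) = 480 − 470·0.9802 = 480 − 460.6940 = 19.3060
P = C − (C − P) = 53.41 − (19.3060) = 34.1040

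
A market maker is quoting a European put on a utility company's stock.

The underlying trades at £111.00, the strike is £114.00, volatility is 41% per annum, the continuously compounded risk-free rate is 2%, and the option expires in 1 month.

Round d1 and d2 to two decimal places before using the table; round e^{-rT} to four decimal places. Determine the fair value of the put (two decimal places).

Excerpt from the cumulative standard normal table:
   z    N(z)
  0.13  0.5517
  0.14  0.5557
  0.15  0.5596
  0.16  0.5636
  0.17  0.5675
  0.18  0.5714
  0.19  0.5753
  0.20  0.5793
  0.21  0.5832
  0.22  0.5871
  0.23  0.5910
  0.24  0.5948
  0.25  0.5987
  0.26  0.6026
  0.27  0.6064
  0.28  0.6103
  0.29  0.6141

σ√T = 0.41 × 0.2887 = 0.1184
d₁ = [ln(111/114) + (0.02 + 0.41²/2)·0.08333] / 0.1184 = [-0.0267 + 0.0087] / 0.1184 = -0.1521 ⇒ -0.15
d₂ = d₁ − σ√T = -0.1521 − 0.1184 = -0.2704 ⇒ -0.27
e^(−rT) = e^(−0.02·0.08333) = 0.9983
N(−d₂) = N(0.27) = 0.6064;  N(−d₁) = N(0.15) = 0.5596
P = 114·0.9983·0.6064 − 111·0.5596 = 69.0121 − 62.1156 = 6.8965

£6.90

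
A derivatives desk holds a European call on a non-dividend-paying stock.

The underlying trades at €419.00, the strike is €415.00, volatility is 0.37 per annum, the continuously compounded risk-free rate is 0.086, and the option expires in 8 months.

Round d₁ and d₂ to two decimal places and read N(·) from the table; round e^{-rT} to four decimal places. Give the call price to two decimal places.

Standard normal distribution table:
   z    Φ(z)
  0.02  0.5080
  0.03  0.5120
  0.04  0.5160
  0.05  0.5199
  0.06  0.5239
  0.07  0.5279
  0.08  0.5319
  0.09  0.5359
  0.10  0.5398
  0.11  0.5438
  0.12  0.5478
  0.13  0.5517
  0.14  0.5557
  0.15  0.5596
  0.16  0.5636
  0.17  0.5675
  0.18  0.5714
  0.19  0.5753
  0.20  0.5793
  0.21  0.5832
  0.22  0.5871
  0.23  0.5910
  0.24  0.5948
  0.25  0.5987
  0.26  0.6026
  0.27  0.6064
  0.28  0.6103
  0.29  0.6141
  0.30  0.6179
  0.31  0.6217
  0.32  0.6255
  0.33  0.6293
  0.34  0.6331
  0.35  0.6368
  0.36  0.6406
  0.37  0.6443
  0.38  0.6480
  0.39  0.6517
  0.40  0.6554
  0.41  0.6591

T = 0.6667;  σ√T = 0.3021
ln(S/K) + (r + σ²/2)T = ln(419/415) + (0.086 + 0.37²/2)·0.6667 = 0.0096 + 0.1030 = 0.1126
d₁ = 0.1126 / 0.3021 = 0.3726 → 0.37
d₂ = d₁ − σ√T = 0.3726 − 0.3021 = 0.0705 → 0.07
e^(−rT) = e^(−0.086·0.6667) = 0.9443
C = 419·N(0.37) − 415·0.9443·N(0.07) = 419·0.6443 − 415·0.9443·0.5279 = 269.9617 − 206.8758 = 63.0859

€63.09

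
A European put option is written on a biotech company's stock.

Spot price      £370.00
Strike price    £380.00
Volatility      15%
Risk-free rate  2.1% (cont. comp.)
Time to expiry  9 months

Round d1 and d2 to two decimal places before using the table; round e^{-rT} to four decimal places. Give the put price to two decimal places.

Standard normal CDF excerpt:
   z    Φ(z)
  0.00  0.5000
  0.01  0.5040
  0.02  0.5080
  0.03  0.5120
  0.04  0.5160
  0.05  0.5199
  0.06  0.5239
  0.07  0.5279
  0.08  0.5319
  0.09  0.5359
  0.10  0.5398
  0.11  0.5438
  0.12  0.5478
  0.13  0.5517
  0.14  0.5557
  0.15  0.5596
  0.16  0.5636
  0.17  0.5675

σ√T = 0.15·√0.75 = 0.1299
d₁ = [ln(370/380) + (0.021 + 0.15²/2)·0.75] / 0.1299 = [-0.0267 + 0.0242] / 0.1299 = -0.0191 → -0.02
d₂ = d₁ − σ√T = -0.0191 − 0.1299 = -0.1490 → -0.15
e^(−rT) = e^(−0.021·0.75) = 0.9844
N(−d₂) = N(0.15) = 0.5596;  N(−d₁) = N(0.02) = 0.5080
P = 380·0.9844·0.5596 − 370·0.5080 = 209.3307 − 187.9600 = 21.3707

£21.37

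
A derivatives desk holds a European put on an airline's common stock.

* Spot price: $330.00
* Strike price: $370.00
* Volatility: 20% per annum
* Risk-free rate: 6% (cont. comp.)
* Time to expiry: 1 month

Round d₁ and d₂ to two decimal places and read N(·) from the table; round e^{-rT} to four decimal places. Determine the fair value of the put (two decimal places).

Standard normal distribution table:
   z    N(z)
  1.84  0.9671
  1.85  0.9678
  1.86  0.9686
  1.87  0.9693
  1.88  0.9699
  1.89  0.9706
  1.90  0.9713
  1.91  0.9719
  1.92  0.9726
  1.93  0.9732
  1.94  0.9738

$38.19

σ√T = 0.2 × 0.2887 = 0.0577
d₁ = [ln(330/370) + (0.06 + ½·0.2²)·0.08333] / (σ√T) = (-0.1144 + 0.0067) / 0.0577 = -1.8662 → -1.87
d₂ = -1.8662 − 0.0577 = -1.9239 → -1.92
e^(−rT) = e^(−0.06·0.08333) = 0.9950
P = 370·0.9950·N(1.92) − 330·N(1.87) = 370·0.9950·0.9726 − 330·0.9693 = 358.0627 − 319.8690 = 38.1937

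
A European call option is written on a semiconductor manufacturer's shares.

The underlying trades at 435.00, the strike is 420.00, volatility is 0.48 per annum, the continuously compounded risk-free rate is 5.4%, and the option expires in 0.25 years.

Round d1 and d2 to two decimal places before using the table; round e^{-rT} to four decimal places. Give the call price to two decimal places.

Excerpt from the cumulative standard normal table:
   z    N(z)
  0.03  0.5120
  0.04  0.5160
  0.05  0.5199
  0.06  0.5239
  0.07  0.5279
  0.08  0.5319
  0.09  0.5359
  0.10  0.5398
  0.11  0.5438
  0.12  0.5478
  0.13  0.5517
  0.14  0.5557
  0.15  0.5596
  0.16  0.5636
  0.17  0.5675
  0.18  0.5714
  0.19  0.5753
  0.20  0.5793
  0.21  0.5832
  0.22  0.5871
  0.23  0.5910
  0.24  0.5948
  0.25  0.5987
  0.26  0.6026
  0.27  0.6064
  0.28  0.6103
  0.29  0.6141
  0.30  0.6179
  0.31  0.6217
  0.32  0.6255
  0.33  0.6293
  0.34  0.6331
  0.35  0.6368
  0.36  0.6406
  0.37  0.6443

σ√T = 0.48 × 0.5000 = 0.2400
d₁ = [ln(435/420) + (0.054 + 0.48²/2)·0.25] / 0.2400 = [0.0351 + 0.0423] / 0.2400 = 0.3225 ≈ 0.32
d₂ = d₁ − σ√T = 0.3225 − 0.2400 = 0.0825 ≈ 0.08
exp(−rT) = exp(−0.054·0.25) = 0.9866
C = 435·N(0.32) − 420·0.9866·N(0.08) = 435·0.6255 − 420·0.9866·0.5319 = 272.0925 − 220.4045 = 51.6880

51.69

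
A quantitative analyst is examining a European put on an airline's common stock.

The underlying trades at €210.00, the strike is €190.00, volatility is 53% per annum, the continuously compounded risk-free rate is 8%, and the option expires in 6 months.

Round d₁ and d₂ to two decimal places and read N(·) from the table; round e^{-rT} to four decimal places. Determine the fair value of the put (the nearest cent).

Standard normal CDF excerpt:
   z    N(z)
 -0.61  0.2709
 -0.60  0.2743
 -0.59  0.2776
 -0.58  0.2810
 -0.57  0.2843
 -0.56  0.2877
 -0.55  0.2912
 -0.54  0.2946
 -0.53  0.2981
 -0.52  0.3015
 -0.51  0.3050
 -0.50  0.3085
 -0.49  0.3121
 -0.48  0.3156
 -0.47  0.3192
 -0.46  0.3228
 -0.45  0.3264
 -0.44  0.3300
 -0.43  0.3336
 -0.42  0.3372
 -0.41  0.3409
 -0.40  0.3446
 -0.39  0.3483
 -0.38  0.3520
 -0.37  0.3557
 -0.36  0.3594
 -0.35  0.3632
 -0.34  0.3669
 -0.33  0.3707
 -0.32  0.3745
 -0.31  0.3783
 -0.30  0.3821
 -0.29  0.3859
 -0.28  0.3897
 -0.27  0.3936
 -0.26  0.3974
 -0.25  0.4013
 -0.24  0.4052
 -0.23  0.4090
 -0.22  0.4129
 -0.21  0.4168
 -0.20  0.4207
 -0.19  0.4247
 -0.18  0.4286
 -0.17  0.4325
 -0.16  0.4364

σ√T = 0.53 × 0.7071 = 0.3748
d₁ = [ln(210/190) + (0.08 + 0.53²/2)·0.5] / 0.3748 = [0.1001 + 0.1102] / 0.3748 = 0.5612 ≈ 0.56
d₂ = d₁ − σ√T = 0.5612 − 0.3748 = 0.1864 ≈ 0.19
exp(−rT) = exp(−0.08·0.5) = 0.9608
P = 190·0.9608·N(-0.19) − 210·N(-0.56) = 190·0.9608·0.4247 − 210·0.2877 = 77.5298 − 60.4170 = 17.1128

€17.11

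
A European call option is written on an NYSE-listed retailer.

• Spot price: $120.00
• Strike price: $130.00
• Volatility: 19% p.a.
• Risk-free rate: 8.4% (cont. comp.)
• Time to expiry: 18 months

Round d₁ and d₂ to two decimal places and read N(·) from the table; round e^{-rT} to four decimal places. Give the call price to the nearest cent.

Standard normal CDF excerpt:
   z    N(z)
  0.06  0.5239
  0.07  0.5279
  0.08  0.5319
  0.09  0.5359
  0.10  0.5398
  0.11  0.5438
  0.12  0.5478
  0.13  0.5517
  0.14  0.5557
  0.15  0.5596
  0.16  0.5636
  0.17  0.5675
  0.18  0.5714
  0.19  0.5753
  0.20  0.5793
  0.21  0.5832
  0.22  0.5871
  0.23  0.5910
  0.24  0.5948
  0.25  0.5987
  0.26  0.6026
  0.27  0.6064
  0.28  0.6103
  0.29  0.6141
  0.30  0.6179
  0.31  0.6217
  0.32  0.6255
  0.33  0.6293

$13.64

σ√T = 0.19 × 1.2247 = 0.2327
d₁ = [ln(120/130) + (0.084 + 0.19²/2)·1.5] / 0.2327 = [-0.0800 + 0.1531] / 0.2327 = 0.3138 ⇒ 0.31
d₂ = d₁ − σ√T = 0.3138 − 0.2327 = 0.0811 ⇒ 0.08
exp(−rT) = exp(−0.084·1.5) = 0.8816
N(d₁) = N(0.31) = 0.6217;  N(d₂) = N(0.08) = 0.5319
C = 120·0.6217 − 130·0.8816·0.5319 = 74.6040 − 60.9600 = 13.6440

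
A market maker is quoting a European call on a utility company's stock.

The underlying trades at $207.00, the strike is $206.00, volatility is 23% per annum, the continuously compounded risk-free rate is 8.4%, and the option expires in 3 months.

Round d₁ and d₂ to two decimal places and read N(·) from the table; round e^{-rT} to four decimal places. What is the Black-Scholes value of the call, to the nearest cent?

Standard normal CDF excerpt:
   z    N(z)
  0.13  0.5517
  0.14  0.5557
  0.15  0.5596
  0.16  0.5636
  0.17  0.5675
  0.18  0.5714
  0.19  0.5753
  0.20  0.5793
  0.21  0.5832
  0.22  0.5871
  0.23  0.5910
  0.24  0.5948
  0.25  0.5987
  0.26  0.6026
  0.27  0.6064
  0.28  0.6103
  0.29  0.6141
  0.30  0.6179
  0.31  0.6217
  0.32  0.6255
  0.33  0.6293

$11.86

T = 0.25;  σ√T = 0.1150
ln(S/K) + (r + σ²/2)T = ln(207/206) + (0.084 + 0.23²/2)·0.25 = 0.0048 + 0.0276 = 0.0325
d₁ = 0.0325 / 0.1150 = 0.2822 which rounds to 0.28
d₂ = d₁ − σ√T = 0.2822 − 0.1150 = 0.1672 which rounds to 0.17
e^(−rT) = e^(−0.084·0.25) = 0.9792
N(d₁) = N(0.28) = 0.6103;  N(d₂) = N(0.17) = 0.5675
C = 207·0.6103 − 206·0.9792·0.5675 = 126.3321 − 114.4734 = 11.8587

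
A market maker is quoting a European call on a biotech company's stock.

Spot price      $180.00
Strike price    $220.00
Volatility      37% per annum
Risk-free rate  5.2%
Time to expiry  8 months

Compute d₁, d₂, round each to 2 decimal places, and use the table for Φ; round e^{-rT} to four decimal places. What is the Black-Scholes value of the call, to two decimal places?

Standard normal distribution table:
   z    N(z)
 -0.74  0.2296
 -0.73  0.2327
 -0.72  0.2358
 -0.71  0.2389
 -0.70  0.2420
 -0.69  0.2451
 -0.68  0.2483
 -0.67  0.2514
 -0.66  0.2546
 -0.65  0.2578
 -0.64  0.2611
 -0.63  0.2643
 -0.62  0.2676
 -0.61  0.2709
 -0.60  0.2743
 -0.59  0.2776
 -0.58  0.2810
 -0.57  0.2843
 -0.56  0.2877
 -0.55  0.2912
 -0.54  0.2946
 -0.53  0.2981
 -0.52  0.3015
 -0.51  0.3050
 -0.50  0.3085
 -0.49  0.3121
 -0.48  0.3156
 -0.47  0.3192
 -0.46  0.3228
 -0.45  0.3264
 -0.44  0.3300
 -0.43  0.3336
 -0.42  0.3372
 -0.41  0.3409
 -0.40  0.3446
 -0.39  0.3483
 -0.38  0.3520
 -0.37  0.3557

T = 0.6667;  σ√T = 0.3021
d₁ = [ln(180/220) + (0.052 + 0.37²/2)·0.6667] / 0.3021 = [-0.2007 + 0.0803] / 0.3021 = -0.3984 → -0.40
d₂ = d₁ − σ√T = -0.3984 − 0.3021 = -0.7005 → -0.70
e^(−rT) = e^(−0.052·0.6667) = 0.9659
C = 180·N(-0.40) − 220·0.9659·N(-0.70) = 180·0.3446 − 220·0.9659·0.2420 = 62.0280 − 51.4245 = 10.6035

$10.60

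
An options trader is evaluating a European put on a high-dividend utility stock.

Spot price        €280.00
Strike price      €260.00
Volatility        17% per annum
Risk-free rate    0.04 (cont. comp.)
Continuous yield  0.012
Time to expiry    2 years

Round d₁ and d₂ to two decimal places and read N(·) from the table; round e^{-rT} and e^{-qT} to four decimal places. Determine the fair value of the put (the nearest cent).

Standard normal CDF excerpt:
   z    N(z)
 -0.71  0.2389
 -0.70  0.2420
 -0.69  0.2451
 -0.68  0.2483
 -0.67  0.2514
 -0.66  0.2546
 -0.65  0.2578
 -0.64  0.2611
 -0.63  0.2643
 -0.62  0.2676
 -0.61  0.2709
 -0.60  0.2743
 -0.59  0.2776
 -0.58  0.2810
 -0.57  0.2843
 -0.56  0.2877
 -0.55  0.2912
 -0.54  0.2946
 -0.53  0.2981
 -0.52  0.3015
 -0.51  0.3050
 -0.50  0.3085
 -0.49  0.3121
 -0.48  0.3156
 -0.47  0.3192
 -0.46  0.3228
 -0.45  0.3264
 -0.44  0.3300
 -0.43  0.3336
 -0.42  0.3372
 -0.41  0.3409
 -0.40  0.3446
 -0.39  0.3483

€11.33

σ√T = 0.17·√2 = 0.2404
d₁ = [ln(280/260) + (0.04 − 0.012 + 0.17²/2)·2] / 0.2404 = [0.0741 + 0.0849] / 0.2404 = 0.6614 which rounds to 0.66
d₂ = d₁ − σ√T = 0.6614 − 0.2404 = 0.4210 which rounds to 0.42
exp(−qT) = exp(−0.012·2) = 0.9763;  exp(−rT) = exp(−0.04·2) = 0.9231
P = 260·0.9231·N(-0.42) − 280·0.9763·N(-0.66) = 260·0.9231·0.3372 − 280·0.9763·0.2546 = 80.9300 − 69.5985 = 11.3315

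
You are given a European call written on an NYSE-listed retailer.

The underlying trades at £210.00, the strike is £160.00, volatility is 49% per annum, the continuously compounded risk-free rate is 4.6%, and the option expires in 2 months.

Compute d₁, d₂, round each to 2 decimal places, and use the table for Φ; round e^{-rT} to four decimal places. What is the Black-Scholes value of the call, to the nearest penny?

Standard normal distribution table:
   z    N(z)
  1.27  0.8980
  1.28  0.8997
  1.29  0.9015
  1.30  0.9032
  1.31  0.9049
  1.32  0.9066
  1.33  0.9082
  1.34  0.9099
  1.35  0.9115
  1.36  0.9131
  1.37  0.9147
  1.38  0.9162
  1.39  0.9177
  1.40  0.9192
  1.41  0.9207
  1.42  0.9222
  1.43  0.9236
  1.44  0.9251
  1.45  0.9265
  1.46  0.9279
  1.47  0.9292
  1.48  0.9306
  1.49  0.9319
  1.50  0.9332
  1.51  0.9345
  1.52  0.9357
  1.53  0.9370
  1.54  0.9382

σ√T = 0.49·√0.1667 = 0.2000
ln(S/K) + (r + σ²/2)T = ln(210/160) + (0.046 + 0.49²/2)·0.1667 = 0.2719 + 0.0277 = 0.2996
d₁ = 0.2996 / 0.2000 = 1.4977 which rounds to 1.50
d₂ = d₁ − σ√T = 1.4977 − 0.2000 = 1.2977 which rounds to 1.30
exp(−rT) = exp(−0.046·0.1667) = 0.9924
C = 210·N(1.50) − 160·0.9924·N(1.30) = 210·0.9332 − 160·0.9924·0.9032 = 195.9720 − 143.4137 = 52.5583

£52.56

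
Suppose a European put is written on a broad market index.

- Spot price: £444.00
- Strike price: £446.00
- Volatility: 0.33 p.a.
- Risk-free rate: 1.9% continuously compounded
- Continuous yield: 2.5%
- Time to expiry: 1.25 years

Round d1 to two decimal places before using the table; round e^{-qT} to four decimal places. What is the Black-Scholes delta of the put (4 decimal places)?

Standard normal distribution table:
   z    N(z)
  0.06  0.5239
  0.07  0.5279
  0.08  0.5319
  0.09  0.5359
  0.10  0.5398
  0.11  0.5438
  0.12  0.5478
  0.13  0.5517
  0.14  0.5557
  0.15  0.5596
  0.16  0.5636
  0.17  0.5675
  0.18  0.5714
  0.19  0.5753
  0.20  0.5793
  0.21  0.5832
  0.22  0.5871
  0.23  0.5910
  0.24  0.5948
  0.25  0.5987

-0.4268

σ√T = 0.33 × 1.1180 = 0.3690
d₁ = [ln(444/446) + (0.019 − 0.025 + 0.33²/2)·1.25] / 0.3690 = [-0.0045 + 0.0606] / 0.3690 = 0.1520 ≈ 0.15
N(d₁) = N(0.15) = 0.5596
Δ_put = exp(−qT)·(N(d₁) − 1) = 0.9692·(0.5596 − 1) = -0.4268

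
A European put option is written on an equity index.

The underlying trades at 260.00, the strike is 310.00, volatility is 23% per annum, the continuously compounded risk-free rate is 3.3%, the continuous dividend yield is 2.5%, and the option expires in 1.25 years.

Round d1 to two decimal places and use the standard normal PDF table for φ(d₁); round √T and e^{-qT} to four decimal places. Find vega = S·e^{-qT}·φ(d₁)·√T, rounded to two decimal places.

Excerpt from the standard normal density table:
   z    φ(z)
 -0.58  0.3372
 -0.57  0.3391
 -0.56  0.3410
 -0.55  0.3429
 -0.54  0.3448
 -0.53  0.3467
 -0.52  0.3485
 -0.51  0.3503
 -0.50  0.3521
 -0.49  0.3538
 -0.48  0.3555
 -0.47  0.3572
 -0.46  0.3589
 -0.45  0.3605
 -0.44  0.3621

98.18

σ√T = 0.23·√1.25 = 0.2571
d₁ = [ln(260/310) + (0.033 − 0.025 + ½·0.23²)·1.25] / (σ√T) = (-0.1759 + 0.0431) / 0.2571 = -0.5165 → -0.52
√T = √1.25 = 1.1180
φ(d₁) = φ(-0.52) = 0.3485
exp(−qT) = exp(−0.025·1.25) = 0.9692
vega = S·exp(−qT)·φ(d₁)·√T = 260·0.9692·0.3485·1.1180 = 98.1819
(Call and put vega coincide under Black-Scholes.)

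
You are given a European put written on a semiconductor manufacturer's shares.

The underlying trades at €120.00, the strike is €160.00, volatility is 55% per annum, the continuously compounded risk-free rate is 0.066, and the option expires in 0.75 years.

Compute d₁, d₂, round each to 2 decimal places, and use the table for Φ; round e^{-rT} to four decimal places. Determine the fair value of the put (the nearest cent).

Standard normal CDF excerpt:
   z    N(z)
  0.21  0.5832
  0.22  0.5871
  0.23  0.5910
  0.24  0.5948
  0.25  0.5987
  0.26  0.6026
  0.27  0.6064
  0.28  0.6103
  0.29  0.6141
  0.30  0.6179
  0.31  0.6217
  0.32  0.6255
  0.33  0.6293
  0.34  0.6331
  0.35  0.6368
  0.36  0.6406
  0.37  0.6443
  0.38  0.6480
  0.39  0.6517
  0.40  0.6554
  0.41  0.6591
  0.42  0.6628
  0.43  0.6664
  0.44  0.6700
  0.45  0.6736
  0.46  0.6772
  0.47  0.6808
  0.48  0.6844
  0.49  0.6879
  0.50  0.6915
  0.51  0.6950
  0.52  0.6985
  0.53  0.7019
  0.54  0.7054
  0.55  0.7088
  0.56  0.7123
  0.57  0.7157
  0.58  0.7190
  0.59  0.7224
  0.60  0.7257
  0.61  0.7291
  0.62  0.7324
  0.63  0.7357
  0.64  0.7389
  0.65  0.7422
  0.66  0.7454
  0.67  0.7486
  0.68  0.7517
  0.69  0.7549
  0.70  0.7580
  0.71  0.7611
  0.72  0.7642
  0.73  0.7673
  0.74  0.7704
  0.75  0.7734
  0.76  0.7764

T = 0.75;  σ√T = 0.4763
d₁ = [ln(120/160) + (0.066 + 0.55²/2)·0.75] / 0.4763 = [-0.2877 + 0.1629] / 0.4763 = -0.2619 → -0.26
d₂ = d₁ − σ√T = -0.2619 − 0.4763 = -0.7382 → -0.74
e^(−rT) = e^(−0.066·0.75) = 0.9517
P = 160·0.9517·N(0.74) − 120·N(0.26) = 160·0.9517·0.7704 − 120·0.6026 = 117.3103 − 72.3120 = 44.9983

€45.00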